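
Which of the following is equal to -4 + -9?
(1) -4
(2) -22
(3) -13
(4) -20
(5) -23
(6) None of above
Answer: 3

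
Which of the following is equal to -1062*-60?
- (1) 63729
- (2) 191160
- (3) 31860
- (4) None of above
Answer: 4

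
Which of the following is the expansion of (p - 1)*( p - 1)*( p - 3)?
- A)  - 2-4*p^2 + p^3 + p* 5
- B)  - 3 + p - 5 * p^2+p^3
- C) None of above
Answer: C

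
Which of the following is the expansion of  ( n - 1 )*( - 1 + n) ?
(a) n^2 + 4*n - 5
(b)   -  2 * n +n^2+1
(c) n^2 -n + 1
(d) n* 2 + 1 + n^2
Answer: b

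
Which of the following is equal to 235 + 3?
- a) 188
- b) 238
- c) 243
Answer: b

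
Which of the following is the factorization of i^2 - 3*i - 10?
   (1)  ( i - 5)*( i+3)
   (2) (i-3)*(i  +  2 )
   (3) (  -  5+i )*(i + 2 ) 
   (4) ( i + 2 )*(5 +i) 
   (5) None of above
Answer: 3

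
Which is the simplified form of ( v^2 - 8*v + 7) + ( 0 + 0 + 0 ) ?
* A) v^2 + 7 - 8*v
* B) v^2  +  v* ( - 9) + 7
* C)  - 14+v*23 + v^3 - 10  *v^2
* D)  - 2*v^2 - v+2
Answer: A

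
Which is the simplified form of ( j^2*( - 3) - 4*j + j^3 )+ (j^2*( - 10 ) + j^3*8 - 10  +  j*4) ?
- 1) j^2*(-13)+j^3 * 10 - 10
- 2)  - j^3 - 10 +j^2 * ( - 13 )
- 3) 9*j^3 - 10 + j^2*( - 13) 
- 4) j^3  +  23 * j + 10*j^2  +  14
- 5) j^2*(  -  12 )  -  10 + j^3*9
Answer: 3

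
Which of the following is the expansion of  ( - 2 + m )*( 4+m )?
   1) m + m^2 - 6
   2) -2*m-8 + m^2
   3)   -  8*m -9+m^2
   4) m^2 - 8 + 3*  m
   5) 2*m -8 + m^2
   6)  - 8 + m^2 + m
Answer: 5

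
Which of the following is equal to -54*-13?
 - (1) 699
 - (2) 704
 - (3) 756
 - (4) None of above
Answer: 4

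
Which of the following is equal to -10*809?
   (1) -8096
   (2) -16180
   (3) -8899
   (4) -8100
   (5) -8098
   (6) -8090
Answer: 6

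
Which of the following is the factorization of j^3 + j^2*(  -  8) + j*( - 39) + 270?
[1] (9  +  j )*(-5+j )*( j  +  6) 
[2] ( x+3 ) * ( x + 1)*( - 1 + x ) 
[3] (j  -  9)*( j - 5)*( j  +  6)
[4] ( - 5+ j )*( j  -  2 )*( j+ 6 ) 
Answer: 3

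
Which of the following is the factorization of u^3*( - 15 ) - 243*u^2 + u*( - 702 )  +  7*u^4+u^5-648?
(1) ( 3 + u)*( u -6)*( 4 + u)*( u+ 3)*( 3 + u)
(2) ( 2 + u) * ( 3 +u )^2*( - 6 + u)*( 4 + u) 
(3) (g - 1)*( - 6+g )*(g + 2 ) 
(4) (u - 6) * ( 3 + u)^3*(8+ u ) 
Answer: 1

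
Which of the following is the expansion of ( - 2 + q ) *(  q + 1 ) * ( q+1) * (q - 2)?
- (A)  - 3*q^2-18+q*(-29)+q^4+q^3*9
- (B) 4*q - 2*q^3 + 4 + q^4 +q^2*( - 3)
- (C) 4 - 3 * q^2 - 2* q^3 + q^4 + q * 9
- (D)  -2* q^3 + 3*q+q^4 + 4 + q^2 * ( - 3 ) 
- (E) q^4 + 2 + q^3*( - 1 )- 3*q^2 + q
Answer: B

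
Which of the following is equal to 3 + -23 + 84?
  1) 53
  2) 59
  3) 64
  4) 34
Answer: 3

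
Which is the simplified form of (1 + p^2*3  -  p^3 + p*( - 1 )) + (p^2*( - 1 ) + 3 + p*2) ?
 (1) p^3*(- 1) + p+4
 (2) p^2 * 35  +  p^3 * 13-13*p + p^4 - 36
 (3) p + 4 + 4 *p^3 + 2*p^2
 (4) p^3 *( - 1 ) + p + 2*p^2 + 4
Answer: 4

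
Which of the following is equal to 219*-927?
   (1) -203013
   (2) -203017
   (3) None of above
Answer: 1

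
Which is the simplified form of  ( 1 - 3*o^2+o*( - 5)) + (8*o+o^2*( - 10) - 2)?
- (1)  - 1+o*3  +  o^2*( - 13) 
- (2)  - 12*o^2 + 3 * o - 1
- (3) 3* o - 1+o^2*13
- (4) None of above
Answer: 1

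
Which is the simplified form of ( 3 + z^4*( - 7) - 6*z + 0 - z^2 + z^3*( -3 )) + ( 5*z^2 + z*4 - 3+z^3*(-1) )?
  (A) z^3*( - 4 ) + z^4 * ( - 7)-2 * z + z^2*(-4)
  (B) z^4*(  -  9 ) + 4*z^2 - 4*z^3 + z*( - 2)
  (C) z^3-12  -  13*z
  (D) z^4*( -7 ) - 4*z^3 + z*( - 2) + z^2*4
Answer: D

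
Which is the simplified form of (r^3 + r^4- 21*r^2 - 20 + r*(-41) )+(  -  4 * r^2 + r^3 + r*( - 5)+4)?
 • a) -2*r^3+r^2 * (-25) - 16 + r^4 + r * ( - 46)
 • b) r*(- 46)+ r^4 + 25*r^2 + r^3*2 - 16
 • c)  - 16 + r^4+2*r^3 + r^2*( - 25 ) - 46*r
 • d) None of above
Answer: c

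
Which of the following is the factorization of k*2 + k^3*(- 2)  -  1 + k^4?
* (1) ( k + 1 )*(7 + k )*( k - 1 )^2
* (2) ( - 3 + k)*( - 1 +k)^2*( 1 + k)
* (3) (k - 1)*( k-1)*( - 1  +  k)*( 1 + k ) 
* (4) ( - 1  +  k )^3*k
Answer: 3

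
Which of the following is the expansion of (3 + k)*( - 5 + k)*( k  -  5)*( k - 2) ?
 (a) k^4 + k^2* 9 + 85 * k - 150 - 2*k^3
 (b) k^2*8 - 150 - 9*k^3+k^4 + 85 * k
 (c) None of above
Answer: c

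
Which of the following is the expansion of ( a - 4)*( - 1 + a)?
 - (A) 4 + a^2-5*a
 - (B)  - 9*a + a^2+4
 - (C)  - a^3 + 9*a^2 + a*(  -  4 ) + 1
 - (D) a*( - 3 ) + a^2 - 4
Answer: A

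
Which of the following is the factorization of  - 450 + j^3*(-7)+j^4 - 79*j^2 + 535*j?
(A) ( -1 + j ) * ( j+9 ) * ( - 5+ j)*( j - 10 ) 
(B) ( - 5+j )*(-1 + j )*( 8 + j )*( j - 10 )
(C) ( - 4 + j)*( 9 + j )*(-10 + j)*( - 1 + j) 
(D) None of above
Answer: A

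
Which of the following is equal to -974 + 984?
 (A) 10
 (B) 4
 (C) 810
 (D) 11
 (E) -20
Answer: A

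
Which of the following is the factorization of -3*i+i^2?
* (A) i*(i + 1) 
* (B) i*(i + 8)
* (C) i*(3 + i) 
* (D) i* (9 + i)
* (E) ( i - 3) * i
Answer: E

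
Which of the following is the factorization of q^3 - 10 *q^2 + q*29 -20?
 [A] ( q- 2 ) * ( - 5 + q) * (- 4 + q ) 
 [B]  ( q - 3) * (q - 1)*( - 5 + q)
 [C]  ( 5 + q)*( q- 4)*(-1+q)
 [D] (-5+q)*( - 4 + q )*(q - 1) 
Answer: D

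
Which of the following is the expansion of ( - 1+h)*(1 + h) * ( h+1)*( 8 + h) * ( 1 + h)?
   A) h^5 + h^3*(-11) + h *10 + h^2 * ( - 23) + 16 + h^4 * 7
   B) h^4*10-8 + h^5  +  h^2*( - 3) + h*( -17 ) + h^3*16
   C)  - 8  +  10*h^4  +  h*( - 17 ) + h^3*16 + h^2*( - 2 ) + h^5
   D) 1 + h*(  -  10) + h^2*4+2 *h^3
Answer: C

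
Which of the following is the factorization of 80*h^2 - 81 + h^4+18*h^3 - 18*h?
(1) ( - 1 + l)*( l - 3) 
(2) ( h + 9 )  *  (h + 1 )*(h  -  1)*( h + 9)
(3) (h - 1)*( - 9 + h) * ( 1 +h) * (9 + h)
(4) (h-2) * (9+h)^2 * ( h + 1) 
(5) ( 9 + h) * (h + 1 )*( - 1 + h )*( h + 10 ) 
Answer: 2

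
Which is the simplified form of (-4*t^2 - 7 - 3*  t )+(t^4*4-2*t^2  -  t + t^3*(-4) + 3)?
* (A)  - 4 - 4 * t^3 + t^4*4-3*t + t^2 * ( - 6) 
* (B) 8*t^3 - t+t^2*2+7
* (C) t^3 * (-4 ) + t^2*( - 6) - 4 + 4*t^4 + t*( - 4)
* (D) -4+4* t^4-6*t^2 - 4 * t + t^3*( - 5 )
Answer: C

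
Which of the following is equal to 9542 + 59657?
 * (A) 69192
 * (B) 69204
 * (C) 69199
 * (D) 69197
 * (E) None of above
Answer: C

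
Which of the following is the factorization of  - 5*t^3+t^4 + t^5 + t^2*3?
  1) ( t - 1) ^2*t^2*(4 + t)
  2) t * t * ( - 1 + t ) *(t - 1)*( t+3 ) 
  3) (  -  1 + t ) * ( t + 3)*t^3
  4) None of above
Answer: 2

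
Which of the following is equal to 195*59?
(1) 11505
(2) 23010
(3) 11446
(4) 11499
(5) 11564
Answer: 1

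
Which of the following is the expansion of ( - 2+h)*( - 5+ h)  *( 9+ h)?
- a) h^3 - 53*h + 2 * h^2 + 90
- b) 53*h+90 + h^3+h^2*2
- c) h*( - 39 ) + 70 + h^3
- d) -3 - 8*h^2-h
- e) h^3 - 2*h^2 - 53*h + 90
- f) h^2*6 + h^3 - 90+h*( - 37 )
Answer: a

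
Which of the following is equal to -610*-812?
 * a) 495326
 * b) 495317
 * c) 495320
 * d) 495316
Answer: c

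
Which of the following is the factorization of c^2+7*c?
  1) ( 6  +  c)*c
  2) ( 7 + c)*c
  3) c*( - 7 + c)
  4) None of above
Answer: 2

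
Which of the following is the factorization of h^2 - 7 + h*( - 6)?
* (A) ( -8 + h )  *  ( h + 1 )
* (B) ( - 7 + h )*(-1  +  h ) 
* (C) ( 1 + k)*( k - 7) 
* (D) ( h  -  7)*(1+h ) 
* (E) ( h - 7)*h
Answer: D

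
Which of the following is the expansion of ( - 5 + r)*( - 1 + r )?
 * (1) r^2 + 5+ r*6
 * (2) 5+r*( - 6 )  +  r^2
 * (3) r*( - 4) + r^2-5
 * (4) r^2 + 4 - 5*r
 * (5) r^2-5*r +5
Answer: 2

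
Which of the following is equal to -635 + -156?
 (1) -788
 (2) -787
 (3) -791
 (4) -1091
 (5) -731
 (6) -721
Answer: 3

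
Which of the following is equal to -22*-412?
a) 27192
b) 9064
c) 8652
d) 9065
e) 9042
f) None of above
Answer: b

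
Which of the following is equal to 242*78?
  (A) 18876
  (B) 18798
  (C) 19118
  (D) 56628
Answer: A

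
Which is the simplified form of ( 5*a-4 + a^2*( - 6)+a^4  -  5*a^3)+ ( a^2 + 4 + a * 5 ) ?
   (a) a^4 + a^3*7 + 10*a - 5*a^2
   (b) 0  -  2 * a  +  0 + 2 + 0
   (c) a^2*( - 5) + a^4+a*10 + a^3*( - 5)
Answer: c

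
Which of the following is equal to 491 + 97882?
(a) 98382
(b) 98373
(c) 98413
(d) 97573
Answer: b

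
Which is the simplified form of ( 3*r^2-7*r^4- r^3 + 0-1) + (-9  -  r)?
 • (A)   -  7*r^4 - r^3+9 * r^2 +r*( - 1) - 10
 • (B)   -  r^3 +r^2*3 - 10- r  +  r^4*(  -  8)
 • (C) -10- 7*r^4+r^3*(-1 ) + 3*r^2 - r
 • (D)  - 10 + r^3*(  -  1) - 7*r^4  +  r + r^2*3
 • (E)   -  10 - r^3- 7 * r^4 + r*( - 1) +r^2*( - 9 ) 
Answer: C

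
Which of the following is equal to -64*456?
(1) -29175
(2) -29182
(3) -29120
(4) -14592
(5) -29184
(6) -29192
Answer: 5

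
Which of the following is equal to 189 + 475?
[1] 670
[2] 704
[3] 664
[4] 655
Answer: 3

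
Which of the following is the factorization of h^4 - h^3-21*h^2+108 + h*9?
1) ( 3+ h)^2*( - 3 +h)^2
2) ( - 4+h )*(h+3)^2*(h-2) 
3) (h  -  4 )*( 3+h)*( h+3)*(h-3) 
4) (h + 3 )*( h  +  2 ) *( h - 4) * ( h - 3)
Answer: 3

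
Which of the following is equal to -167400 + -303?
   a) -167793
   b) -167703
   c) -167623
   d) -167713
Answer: b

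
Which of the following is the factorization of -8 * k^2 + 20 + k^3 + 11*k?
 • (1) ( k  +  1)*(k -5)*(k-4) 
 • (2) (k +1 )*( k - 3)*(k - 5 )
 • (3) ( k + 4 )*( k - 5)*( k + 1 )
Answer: 1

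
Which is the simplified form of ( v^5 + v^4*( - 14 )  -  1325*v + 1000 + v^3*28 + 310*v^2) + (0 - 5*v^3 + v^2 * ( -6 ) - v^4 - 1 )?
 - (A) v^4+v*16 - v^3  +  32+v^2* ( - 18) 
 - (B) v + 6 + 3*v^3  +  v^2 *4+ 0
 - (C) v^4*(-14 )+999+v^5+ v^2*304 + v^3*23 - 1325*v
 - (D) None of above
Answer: D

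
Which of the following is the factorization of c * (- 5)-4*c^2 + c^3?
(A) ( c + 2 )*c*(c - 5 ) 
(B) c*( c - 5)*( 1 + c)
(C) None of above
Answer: B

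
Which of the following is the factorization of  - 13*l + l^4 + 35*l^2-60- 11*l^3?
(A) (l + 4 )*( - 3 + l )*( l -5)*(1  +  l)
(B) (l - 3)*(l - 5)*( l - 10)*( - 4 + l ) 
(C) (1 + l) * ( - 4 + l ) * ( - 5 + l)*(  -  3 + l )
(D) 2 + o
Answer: C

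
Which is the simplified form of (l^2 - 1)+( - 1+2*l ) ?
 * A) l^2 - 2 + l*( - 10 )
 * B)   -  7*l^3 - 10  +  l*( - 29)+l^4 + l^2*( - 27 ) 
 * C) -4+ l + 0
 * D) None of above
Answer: D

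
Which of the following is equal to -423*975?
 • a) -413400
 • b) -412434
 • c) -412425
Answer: c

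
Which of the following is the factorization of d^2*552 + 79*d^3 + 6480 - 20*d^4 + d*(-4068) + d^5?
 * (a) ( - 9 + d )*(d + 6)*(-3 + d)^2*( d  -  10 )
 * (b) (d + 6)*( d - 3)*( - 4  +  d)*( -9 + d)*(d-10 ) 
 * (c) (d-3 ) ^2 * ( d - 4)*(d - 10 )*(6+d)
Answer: b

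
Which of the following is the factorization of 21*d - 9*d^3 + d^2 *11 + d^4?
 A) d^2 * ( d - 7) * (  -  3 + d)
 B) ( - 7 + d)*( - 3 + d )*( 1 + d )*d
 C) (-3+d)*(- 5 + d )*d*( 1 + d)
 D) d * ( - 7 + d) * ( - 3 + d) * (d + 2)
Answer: B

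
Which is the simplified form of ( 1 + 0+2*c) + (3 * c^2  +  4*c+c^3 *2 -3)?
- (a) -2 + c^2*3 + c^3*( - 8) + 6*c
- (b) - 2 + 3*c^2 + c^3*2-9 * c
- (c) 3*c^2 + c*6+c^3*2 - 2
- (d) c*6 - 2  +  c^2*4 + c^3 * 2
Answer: c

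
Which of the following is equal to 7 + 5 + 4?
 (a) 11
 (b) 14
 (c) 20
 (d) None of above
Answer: d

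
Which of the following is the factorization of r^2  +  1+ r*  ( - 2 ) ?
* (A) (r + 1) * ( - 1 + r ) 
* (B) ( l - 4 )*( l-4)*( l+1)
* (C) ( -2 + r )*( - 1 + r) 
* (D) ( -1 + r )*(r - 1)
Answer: D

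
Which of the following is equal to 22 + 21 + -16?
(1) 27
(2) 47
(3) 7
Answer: 1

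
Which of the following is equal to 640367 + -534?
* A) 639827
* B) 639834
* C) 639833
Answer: C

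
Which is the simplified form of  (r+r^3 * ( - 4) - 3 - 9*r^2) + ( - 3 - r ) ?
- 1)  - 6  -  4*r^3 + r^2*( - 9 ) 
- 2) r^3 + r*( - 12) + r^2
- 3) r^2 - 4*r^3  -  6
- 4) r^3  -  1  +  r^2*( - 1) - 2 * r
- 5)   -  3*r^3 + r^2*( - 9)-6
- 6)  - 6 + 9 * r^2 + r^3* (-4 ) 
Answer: 1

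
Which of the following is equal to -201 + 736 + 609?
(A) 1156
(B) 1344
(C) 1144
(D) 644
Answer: C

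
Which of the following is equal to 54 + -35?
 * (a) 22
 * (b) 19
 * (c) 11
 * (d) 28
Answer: b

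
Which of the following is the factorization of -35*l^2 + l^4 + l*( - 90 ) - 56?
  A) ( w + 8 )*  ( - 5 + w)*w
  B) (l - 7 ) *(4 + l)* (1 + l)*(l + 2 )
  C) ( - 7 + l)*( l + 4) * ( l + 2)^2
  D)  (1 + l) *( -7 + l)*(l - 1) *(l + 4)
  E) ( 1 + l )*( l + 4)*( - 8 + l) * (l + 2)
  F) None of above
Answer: B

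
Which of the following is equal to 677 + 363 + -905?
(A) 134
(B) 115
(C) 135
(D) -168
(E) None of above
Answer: C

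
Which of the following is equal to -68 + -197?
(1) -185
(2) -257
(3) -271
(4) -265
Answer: 4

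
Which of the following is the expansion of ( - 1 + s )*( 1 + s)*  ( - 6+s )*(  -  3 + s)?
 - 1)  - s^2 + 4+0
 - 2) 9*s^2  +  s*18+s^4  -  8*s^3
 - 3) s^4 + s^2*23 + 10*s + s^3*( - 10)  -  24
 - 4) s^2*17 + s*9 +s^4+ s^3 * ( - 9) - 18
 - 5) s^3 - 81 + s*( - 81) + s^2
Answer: 4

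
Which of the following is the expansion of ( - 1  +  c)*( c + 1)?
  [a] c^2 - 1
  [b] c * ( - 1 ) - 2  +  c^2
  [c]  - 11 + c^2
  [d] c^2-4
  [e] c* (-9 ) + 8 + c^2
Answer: a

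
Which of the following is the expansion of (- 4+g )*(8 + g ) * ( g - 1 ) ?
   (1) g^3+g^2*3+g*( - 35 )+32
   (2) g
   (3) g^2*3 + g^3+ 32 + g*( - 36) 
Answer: 3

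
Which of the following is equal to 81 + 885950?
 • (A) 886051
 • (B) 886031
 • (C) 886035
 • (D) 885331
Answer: B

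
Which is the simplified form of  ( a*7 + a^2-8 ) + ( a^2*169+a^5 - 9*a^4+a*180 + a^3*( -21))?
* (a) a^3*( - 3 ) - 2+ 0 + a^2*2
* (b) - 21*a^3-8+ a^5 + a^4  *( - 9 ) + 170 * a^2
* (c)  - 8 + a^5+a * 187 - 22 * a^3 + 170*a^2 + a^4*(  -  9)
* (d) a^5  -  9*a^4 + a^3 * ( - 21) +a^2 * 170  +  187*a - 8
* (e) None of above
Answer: d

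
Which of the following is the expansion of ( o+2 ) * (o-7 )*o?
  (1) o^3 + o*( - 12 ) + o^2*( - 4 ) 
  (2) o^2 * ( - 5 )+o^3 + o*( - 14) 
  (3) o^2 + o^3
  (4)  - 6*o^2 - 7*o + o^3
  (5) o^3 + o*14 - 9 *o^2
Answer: 2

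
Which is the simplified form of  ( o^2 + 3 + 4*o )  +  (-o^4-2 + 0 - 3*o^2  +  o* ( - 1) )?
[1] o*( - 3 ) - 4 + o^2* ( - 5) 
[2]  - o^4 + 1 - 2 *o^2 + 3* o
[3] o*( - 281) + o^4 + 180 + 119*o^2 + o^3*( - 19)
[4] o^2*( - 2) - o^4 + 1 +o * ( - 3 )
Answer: 2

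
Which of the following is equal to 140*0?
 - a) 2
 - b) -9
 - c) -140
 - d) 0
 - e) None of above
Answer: d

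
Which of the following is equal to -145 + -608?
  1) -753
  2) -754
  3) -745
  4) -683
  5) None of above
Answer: 1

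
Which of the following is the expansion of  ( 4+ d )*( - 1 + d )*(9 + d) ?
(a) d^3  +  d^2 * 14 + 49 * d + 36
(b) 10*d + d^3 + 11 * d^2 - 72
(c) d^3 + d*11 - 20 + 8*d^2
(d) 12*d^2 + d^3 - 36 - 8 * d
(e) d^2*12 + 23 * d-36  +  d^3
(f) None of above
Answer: e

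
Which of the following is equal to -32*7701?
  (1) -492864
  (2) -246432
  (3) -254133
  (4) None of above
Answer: 2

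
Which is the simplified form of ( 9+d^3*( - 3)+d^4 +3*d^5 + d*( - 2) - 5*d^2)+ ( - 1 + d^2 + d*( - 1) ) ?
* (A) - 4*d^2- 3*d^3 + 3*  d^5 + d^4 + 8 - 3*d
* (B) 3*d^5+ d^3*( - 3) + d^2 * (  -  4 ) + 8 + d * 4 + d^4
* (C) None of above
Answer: A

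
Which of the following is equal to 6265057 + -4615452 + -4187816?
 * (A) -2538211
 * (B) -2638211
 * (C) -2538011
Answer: A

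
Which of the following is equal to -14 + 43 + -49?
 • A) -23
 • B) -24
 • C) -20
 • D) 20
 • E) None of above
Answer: C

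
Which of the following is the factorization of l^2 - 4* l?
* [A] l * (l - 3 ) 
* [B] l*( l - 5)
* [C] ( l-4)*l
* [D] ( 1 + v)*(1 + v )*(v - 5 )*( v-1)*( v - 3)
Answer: C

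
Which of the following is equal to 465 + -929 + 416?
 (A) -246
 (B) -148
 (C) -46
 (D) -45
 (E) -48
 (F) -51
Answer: E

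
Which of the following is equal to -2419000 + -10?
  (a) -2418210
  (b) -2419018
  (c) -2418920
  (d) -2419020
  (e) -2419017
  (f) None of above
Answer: f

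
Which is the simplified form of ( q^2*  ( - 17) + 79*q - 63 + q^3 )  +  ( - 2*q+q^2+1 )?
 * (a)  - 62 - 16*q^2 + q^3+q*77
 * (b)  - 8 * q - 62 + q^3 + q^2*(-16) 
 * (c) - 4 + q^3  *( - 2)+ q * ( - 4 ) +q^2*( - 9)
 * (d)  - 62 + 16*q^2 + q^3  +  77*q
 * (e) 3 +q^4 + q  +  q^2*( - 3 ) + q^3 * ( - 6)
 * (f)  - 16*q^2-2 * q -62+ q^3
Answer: a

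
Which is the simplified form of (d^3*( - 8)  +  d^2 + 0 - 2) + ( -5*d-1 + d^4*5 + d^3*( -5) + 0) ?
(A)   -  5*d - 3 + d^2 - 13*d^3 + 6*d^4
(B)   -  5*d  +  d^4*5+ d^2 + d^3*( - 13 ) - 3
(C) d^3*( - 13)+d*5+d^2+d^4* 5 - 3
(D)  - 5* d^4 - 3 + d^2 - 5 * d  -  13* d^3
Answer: B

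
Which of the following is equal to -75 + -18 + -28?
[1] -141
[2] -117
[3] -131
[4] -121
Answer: 4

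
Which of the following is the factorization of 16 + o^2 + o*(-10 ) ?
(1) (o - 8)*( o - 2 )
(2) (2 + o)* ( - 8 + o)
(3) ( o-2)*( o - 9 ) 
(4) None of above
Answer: 1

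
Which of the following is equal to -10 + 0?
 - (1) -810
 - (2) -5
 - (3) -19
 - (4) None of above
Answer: 4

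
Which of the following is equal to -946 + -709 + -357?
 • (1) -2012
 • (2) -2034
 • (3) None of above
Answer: 1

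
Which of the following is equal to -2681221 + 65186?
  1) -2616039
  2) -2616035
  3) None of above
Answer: 2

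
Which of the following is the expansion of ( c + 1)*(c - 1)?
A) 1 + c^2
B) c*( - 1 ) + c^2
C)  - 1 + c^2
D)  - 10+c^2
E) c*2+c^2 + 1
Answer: C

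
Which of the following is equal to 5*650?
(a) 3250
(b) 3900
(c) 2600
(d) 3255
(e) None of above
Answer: a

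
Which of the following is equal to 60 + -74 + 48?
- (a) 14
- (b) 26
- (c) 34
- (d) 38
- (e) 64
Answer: c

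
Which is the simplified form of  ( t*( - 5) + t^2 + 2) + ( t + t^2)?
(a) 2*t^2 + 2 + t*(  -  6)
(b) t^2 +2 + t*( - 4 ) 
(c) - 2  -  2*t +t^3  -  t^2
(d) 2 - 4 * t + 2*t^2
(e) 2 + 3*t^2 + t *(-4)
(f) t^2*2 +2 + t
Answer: d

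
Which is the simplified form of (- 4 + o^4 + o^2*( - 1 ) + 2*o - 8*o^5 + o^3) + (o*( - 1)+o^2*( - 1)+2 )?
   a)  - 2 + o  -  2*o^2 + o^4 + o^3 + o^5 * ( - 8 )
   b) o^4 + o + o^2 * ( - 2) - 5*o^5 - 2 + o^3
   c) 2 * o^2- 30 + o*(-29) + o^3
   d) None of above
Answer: a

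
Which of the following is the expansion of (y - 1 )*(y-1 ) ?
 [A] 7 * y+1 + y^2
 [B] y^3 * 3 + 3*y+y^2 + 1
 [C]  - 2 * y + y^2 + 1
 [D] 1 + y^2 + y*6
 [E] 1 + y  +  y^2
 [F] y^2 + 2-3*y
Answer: C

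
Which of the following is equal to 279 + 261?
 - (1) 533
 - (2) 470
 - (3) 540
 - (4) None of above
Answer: 3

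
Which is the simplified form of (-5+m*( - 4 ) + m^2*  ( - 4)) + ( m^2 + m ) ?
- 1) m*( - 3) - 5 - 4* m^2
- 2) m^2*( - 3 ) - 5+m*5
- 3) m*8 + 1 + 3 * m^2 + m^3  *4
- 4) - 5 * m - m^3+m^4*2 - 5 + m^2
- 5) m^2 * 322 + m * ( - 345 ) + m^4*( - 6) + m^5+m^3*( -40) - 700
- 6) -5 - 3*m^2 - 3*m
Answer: 6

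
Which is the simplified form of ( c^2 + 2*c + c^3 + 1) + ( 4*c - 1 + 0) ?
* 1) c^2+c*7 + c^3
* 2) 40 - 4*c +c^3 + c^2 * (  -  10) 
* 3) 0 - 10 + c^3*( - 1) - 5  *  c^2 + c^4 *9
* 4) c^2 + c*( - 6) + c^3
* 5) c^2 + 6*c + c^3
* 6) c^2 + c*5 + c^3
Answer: 5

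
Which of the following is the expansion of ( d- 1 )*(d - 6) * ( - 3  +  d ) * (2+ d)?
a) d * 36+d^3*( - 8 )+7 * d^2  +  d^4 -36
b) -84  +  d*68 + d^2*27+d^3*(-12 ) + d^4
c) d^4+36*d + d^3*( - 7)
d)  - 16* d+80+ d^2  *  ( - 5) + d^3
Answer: a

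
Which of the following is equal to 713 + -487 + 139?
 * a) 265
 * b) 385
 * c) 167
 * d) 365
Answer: d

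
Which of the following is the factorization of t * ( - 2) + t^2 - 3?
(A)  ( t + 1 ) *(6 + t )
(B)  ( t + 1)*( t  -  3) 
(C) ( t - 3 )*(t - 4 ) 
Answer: B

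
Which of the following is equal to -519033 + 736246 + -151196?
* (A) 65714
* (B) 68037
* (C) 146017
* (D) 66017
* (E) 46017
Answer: D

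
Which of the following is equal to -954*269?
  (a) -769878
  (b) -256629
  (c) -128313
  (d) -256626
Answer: d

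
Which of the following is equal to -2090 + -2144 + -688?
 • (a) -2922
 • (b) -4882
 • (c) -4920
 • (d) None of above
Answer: d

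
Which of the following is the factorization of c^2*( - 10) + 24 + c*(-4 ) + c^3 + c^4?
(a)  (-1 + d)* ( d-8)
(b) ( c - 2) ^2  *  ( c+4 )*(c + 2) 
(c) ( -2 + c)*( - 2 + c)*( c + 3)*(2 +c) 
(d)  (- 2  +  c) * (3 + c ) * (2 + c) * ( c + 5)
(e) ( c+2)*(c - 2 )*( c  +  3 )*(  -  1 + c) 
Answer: c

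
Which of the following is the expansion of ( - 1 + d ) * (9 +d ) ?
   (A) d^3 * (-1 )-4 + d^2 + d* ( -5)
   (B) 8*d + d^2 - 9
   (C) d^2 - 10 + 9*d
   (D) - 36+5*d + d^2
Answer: B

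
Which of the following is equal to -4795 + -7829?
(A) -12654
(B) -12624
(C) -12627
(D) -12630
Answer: B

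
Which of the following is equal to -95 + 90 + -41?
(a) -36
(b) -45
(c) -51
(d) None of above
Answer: d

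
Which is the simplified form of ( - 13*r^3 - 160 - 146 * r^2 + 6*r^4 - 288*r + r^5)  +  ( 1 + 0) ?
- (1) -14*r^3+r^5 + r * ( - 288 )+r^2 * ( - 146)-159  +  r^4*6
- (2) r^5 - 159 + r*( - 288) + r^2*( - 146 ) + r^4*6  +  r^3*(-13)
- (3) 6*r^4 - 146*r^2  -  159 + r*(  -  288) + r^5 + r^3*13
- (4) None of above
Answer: 2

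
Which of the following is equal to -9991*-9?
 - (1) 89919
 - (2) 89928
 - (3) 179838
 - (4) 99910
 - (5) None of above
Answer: 1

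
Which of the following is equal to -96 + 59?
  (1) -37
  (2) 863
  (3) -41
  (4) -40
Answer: 1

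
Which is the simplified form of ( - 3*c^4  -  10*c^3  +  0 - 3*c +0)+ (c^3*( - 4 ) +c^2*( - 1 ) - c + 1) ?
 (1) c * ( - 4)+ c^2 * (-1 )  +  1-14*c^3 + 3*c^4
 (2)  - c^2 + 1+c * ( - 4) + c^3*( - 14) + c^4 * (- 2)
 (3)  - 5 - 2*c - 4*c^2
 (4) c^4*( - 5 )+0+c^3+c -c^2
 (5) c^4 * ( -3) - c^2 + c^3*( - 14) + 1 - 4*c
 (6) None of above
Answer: 5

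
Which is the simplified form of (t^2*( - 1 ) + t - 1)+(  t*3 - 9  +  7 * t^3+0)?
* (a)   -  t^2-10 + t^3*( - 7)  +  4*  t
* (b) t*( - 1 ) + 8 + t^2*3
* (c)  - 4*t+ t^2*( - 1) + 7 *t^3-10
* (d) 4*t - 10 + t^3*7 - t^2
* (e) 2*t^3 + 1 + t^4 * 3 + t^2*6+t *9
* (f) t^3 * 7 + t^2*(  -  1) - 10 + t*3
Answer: d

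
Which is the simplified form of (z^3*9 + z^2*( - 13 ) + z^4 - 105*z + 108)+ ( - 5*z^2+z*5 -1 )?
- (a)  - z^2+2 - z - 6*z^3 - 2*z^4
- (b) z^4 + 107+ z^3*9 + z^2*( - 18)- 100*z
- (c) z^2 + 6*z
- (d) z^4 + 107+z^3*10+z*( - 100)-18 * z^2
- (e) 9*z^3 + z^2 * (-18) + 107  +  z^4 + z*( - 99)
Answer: b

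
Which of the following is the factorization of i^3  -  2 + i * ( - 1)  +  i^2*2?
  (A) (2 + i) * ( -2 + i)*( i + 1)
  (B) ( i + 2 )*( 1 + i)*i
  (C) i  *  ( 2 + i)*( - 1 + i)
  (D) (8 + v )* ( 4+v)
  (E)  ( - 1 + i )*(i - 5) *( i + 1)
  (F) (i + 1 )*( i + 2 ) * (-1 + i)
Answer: F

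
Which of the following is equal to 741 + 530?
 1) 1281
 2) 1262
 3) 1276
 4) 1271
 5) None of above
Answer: 4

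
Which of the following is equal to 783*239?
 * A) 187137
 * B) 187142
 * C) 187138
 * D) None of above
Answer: A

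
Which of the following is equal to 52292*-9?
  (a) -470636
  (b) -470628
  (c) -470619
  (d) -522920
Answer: b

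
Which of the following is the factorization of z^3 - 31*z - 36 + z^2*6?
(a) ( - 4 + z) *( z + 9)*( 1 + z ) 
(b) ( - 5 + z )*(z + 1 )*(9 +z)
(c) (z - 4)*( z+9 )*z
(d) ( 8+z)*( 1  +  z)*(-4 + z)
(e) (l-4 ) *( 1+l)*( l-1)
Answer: a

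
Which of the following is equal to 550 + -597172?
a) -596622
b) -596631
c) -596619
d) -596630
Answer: a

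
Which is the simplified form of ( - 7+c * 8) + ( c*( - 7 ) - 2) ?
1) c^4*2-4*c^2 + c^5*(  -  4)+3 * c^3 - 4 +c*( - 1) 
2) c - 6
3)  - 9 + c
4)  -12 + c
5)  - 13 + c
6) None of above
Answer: 3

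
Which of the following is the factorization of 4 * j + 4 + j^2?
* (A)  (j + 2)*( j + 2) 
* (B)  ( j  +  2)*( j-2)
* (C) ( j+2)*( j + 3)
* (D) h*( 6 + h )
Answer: A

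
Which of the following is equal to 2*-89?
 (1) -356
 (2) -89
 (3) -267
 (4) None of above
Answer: 4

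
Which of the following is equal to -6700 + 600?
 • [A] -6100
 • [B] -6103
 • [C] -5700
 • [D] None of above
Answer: A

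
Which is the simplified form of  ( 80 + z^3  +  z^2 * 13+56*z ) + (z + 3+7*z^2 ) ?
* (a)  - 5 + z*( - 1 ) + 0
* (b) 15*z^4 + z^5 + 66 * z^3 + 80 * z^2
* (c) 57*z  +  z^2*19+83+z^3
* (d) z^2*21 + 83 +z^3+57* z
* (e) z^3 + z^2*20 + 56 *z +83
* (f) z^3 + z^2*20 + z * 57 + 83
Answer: f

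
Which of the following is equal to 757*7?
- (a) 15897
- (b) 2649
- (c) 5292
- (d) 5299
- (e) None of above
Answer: d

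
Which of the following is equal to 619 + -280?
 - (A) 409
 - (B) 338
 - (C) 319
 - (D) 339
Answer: D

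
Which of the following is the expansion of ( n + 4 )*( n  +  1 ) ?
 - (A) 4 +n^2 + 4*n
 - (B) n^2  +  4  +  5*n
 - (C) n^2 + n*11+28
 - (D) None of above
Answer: B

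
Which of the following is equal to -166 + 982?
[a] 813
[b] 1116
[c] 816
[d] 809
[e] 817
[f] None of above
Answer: c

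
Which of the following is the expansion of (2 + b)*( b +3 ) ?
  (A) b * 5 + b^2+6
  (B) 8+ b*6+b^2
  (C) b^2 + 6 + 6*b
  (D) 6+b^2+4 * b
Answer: A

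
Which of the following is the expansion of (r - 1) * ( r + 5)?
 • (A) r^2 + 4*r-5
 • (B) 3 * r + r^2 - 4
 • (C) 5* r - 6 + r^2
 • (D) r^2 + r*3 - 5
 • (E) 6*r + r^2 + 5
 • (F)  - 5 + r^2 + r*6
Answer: A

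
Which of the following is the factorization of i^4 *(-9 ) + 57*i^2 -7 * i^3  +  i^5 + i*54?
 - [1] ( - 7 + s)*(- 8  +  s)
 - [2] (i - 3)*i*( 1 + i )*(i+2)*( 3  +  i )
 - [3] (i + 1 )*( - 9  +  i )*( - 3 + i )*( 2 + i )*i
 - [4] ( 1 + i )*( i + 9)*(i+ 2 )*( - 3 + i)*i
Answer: 3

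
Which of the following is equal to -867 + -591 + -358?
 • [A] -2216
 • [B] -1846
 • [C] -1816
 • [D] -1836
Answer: C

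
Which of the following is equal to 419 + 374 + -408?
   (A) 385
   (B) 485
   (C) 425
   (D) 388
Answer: A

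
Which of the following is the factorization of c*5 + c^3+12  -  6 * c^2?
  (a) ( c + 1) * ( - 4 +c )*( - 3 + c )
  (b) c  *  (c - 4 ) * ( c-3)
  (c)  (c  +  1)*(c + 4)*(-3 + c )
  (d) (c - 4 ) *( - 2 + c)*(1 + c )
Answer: a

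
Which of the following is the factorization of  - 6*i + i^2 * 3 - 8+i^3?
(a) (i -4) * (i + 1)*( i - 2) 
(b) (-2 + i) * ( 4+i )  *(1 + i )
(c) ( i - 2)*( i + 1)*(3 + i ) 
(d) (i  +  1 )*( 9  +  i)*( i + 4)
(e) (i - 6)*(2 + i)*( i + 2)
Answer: b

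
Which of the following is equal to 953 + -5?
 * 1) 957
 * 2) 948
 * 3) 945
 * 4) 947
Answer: 2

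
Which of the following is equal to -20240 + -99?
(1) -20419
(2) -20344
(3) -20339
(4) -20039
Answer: 3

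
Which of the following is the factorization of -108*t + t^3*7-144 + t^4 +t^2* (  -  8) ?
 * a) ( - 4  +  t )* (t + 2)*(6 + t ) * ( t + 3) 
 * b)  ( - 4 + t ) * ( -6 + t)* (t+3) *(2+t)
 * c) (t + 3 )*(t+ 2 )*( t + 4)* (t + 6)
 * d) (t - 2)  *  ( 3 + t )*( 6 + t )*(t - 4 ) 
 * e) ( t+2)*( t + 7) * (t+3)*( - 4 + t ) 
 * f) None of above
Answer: a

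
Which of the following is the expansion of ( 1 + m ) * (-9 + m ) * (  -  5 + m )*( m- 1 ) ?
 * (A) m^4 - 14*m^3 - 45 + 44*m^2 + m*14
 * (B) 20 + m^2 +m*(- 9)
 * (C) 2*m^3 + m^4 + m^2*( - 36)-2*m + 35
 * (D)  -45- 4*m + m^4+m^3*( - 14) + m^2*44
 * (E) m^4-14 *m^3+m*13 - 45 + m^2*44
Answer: A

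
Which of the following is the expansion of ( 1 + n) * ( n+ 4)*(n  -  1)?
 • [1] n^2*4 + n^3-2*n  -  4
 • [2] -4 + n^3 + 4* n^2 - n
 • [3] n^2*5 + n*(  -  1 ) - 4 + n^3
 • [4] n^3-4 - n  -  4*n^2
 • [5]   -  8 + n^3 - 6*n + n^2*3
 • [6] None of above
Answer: 2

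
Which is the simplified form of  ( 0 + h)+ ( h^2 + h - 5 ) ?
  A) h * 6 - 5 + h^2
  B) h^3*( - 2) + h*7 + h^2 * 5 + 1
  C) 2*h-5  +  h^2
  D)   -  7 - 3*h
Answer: C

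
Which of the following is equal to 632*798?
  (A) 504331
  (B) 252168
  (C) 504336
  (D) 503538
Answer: C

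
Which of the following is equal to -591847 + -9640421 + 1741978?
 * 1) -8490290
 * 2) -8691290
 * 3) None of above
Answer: 1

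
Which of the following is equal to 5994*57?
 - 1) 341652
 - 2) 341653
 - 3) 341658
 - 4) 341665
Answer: 3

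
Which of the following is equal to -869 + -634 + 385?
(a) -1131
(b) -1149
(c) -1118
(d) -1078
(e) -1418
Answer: c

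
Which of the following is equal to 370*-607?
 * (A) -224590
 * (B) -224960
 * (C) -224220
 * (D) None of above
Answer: A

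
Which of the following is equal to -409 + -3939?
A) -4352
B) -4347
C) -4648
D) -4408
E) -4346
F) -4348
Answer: F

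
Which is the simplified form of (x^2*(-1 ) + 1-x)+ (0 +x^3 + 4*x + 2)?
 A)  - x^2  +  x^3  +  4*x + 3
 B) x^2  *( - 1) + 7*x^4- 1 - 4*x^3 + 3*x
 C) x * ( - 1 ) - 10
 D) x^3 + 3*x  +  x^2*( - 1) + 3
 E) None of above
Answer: D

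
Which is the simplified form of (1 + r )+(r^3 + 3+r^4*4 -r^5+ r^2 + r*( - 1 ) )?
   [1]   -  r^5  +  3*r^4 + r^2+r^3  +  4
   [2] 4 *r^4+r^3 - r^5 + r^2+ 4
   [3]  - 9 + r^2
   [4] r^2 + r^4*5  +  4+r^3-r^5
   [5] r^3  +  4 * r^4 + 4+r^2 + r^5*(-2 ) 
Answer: 2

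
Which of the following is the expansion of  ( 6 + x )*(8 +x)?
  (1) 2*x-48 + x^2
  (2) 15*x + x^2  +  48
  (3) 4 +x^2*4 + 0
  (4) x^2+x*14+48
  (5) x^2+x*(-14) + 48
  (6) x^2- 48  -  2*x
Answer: 4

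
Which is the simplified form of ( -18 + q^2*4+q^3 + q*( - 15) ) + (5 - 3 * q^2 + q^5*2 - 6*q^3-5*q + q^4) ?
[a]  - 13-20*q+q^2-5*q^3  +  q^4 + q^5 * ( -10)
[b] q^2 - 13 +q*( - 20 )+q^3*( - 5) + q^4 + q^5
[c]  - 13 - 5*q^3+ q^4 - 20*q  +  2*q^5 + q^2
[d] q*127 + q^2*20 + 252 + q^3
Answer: c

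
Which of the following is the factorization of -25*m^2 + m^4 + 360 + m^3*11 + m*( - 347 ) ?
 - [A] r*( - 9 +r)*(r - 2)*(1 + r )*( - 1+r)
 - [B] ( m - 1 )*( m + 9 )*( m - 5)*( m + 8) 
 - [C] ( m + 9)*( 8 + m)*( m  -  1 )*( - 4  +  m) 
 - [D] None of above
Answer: B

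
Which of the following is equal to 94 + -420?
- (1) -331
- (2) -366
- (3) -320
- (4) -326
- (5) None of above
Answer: 4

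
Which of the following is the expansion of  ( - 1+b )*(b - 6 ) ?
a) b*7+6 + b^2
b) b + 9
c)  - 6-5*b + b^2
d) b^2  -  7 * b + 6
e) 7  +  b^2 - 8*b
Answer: d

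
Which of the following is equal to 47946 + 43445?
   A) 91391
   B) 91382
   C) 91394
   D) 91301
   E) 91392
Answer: A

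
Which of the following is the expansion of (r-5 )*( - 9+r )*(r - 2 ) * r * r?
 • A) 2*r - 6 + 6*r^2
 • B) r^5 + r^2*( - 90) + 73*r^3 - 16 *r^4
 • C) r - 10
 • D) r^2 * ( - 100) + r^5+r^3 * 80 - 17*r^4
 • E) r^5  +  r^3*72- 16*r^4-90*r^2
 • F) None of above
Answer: B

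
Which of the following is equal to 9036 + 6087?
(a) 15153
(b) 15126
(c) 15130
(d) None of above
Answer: d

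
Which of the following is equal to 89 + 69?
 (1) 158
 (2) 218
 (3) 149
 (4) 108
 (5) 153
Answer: 1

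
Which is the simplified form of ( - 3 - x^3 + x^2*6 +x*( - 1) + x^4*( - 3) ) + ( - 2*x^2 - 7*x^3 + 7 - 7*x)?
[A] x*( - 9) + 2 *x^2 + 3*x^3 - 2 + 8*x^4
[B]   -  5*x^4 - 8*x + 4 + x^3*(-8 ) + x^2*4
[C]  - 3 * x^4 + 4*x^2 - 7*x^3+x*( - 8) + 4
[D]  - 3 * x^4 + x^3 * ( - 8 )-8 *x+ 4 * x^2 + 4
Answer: D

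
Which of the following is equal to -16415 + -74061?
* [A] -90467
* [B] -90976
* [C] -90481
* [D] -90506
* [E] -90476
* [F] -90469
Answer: E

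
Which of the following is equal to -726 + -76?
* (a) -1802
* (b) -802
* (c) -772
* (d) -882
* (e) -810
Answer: b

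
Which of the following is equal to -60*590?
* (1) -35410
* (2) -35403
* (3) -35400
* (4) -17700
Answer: 3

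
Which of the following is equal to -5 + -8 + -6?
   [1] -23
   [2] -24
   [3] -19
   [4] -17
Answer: 3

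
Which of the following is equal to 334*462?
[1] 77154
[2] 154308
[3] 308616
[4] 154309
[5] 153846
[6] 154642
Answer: 2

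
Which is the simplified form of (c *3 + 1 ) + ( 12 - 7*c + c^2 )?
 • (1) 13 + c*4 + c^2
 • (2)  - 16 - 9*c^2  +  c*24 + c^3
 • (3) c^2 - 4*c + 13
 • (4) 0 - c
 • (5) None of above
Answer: 3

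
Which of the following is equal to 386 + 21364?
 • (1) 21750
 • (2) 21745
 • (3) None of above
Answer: 1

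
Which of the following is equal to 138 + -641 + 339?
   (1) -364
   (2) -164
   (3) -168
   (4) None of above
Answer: 2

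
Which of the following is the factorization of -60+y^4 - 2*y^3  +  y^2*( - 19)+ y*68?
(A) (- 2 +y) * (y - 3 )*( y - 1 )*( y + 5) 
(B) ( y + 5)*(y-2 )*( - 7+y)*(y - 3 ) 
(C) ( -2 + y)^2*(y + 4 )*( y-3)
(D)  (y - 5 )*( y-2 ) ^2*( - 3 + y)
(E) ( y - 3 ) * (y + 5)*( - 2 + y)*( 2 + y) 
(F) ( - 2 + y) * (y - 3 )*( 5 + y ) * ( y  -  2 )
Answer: F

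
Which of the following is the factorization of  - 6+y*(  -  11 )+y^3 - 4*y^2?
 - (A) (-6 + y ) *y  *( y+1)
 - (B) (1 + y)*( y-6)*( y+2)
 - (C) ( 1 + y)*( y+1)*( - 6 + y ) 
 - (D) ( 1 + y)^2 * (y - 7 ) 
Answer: C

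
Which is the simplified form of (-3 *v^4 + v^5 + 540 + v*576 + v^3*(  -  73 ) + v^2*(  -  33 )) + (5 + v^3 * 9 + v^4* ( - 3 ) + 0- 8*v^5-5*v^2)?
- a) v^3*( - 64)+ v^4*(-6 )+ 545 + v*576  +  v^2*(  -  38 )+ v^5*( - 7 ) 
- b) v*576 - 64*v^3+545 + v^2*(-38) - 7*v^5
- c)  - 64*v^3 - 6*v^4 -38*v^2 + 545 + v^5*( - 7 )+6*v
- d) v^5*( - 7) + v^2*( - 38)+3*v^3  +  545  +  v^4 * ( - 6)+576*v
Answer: a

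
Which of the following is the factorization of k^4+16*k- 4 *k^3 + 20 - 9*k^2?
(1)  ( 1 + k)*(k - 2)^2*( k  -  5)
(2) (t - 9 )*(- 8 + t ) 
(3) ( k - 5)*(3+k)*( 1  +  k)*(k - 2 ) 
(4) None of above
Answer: 4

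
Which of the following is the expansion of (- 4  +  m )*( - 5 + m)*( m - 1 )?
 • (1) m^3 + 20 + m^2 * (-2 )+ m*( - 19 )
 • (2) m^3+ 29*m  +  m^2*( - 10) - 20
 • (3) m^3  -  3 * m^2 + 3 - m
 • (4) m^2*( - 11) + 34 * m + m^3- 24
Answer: 2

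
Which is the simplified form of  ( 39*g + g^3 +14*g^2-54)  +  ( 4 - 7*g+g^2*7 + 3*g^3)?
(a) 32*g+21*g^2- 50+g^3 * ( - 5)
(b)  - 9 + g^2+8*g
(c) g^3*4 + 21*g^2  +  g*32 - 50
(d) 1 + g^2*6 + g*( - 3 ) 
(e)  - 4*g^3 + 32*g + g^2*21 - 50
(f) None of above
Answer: c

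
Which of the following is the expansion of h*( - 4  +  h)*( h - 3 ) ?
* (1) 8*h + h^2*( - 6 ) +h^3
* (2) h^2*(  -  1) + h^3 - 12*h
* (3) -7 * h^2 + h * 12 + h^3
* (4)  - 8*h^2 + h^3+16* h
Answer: 3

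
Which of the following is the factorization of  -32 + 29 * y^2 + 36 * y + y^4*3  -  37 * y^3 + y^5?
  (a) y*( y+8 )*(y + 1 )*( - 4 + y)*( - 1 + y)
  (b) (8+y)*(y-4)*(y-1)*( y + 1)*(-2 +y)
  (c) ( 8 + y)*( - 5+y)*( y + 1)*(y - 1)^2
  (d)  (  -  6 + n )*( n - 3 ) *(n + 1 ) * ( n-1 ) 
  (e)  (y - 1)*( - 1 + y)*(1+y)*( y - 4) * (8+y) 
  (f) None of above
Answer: e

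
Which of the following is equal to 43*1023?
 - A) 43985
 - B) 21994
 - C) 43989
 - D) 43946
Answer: C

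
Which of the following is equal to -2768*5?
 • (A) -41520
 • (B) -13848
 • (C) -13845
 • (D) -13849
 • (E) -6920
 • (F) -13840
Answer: F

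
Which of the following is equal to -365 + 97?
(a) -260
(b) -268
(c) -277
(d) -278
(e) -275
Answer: b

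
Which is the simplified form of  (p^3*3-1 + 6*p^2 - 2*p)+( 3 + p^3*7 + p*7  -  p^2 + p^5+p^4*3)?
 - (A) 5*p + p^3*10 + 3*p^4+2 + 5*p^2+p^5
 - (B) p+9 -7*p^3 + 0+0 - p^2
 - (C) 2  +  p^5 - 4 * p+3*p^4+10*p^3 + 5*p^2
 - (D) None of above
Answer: A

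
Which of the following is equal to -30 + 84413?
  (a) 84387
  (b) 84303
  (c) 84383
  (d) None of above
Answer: c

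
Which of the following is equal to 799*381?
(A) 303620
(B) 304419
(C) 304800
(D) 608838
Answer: B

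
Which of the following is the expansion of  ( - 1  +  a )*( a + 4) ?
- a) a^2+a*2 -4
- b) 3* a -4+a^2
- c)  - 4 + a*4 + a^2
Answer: b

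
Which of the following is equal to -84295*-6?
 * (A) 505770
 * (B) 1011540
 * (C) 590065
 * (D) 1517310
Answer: A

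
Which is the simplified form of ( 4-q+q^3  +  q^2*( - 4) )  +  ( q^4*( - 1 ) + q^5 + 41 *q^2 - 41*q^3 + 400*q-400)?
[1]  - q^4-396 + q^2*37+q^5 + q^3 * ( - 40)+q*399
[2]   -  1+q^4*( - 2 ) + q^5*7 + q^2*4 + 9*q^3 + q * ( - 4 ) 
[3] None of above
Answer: 1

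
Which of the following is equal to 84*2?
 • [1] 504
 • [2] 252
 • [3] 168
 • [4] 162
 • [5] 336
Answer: 3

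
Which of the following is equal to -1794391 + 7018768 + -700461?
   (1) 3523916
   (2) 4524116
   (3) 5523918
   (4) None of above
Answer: 4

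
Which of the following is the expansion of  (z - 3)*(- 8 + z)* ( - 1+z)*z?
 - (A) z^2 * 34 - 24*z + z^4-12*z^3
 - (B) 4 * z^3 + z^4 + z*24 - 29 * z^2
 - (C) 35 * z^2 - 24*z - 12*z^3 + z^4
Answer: C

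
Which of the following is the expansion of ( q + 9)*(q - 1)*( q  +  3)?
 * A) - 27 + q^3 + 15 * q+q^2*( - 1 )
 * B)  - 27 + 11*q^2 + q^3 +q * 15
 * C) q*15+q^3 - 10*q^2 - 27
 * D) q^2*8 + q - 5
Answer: B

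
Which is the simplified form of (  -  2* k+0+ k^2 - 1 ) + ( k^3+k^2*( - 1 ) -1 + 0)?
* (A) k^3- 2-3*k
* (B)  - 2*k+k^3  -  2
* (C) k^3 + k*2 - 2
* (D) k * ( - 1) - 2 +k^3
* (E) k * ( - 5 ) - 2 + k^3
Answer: B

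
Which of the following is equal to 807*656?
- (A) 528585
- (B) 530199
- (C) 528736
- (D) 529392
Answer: D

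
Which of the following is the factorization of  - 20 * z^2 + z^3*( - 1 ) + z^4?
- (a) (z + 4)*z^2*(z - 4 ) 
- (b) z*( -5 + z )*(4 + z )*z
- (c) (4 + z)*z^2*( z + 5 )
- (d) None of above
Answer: b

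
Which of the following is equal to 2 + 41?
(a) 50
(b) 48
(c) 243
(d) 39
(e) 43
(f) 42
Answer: e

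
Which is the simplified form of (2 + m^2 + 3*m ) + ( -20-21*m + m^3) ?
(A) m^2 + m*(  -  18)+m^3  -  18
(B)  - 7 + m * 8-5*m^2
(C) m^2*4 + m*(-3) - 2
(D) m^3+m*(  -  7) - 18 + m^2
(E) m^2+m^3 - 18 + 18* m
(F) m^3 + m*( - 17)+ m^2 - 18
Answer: A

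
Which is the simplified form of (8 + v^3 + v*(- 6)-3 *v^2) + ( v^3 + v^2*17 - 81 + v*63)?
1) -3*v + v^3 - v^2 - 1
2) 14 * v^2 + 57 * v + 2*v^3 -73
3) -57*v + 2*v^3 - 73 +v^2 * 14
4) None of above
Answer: 2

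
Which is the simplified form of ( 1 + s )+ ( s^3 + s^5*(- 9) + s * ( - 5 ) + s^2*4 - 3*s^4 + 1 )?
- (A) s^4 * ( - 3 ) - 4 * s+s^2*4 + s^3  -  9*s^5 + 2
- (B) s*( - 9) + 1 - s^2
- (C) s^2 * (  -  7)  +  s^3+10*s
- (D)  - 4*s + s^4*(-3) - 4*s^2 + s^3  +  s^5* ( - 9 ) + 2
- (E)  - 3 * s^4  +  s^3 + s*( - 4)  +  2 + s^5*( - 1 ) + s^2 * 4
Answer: A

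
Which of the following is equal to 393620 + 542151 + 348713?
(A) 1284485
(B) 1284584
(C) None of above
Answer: C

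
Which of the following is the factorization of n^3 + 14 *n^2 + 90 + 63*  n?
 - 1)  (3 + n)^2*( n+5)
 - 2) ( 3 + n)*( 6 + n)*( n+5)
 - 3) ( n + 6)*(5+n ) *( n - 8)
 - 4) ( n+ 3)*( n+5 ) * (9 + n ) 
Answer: 2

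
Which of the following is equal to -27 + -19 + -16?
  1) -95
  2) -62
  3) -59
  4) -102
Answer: 2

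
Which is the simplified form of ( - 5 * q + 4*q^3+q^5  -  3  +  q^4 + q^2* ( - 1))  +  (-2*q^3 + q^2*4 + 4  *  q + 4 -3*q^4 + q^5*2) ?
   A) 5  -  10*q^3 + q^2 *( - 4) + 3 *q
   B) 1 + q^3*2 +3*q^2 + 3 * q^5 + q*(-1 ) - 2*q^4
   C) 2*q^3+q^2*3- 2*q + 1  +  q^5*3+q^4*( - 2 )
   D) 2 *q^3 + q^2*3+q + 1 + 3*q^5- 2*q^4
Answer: B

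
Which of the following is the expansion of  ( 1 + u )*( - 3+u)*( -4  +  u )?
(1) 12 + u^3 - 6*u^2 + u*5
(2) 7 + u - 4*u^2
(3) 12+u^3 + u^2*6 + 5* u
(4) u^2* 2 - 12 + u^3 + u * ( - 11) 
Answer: 1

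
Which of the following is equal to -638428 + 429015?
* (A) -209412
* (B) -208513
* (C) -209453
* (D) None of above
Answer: D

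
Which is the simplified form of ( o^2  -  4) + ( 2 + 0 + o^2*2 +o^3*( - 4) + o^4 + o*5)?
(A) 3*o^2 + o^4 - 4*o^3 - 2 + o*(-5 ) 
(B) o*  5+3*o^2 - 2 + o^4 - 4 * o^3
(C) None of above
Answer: B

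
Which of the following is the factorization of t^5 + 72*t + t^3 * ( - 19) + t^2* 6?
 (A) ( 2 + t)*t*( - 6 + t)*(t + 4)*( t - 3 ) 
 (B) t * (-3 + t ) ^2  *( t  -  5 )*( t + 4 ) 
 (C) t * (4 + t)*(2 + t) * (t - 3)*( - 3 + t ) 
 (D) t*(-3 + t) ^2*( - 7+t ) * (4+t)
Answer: C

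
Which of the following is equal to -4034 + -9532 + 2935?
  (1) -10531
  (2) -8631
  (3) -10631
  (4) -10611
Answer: 3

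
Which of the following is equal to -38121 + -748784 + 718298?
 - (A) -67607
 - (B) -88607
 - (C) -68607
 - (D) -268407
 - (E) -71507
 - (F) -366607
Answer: C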